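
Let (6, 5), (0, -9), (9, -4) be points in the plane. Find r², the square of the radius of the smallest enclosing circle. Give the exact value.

58

Call the three points A, B, C in the order given.
Side lengths²: AB² = 232, AC² = 90, BC² = 106.
Since AB² = 232 ≥ 106 + 90 = 196, the angle opposite AB is not acute, so the smallest enclosing circle has AB as diameter.
Centre = midpoint of AB = (3, -2), r² = 232/4 = 58.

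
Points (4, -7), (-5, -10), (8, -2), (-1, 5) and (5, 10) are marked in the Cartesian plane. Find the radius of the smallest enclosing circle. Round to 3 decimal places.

By Welzl's lemma the MEC is supported by two points (diametrically opposite) or three points (on a circumcircle).
The farthest pair is (-5, -10)–(5, 10) with squared distance 500. The circle on this segment as diameter has centre (0, 0) and r² = 500/4 = 125.
Check (4, -7): distance² to centre = 65 ≤ 125, so it lies inside.
All remaining points lie in this disk, and no smaller disk contains both endpoints, so this is the minimum enclosing circle.
r = √125 ≈ 11.180.

11.180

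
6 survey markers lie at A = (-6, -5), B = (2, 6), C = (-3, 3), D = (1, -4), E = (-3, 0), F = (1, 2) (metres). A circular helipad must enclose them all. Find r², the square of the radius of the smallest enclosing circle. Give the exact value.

46.25

The farthest pair is A–B with squared distance 185. The circle on this segment as diameter has centre (-2, 0.5) and r² = 185/4 = 46.25.
Check C: distance² to centre = 7.25 ≤ 46.25, so it lies inside.
All remaining points lie in this disk, and no smaller disk contains both endpoints, so this is the minimum enclosing circle.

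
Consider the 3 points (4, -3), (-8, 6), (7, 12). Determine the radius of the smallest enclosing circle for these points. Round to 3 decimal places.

8.954

Call the three points A, B, C in the order given.
Side lengths²: AB² = 225, AC² = 234, BC² = 261.
Since BC² = 261 < 234 + 225 = 459, the triangle is acute, so the smallest enclosing circle is the circumcircle.
Circumcentre = (43/46, 249/46), r² = 84825/1058.
r = √(84825/1058) ≈ 8.954.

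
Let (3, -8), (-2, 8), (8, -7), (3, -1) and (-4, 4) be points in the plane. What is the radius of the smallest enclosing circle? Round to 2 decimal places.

9.01

A smallest enclosing disk is always determined by at most three of the input points on its boundary.
The farthest pair is (-2, 8)–(8, -7) with squared distance 325. The circle on this segment as diameter has centre (3, 0.5) and r² = 325/4 = 81.25.
Check (3, -8): distance² to centre = 72.25 ≤ 81.25, so it lies inside.
All remaining points lie in this disk, and no smaller disk contains both endpoints, so this is the minimum enclosing circle.
r = √(81.25) ≈ 9.01.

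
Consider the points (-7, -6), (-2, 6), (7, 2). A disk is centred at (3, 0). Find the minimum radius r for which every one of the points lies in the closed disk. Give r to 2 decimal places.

11.66

The required radius is the distance from (3, 0) to the farthest point.
Squared distances: 136, 61, 20.
Maximum is 136, attained at (-7, -6).
r = √136 ≈ 11.66.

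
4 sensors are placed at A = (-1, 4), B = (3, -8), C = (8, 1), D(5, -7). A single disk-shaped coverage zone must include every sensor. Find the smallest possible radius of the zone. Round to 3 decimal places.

The minimum enclosing circle of a finite set is fixed by two of the points (as a diameter) or three (as a circumcircle).
The minimum enclosing circle is determined by three boundary points: A, B, C.
Their circumcentre is (2.125, -1.625) with r² = 41.40625.
The farthest remaining point D is at distance² 37.15625 ≤ 41.40625.
r = √(41.40625) ≈ 6.435.

6.435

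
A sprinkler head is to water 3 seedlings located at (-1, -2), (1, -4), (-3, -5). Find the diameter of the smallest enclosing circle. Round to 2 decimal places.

4.20

Call the three points A, B, C in the order given.
Side lengths²: AB² = 8, AC² = 13, BC² = 17.
Since BC² = 17 < 13 + 8 = 21, the triangle is acute, so the smallest enclosing circle is the circumcircle.
Circumcentre = (-1.1, -4.1), r² = 4.42.
Diameter = 2r = 2√(4.42) ≈ 4.20.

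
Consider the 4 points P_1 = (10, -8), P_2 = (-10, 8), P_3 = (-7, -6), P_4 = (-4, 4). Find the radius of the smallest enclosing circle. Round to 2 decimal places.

The minimum enclosing circle of a finite set is fixed by two of the points (as a diameter) or three (as a circumcircle).
The farthest pair is P_1–P_2 with squared distance 656. The circle on this segment as diameter has centre (0, 0) and r² = 656/4 = 164.
Check P_3: distance² to centre = 85 ≤ 164, so it lies inside.
All remaining points lie in this disk, and no smaller disk contains both endpoints, so this is the minimum enclosing circle.
r = √164 ≈ 12.81.

12.81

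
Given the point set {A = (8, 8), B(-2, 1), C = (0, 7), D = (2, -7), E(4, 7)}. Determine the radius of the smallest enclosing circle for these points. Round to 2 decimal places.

8.08

By Welzl's lemma the MEC is supported by two points (diametrically opposite) or three points (on a circumcircle).
The minimum enclosing circle is determined by three boundary points: A, C, D.
Their circumcentre is (185/38, 21/38) with r² = 47125/722.
The farthest remaining point B is at distance² 34205/722 ≤ 47125/722.
r = √(47125/722) ≈ 8.08.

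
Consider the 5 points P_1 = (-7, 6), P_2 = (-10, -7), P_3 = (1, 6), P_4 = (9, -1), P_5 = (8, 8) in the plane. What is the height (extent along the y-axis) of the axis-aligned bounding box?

15

max y = 8, min y = -7, so height = 15.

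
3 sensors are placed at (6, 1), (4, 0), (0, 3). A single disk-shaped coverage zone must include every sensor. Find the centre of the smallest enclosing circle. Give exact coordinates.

(3, 2)

Call the three points A, B, C in the order given.
Side lengths²: AB² = 5, AC² = 40, BC² = 25.
Since AC² = 40 ≥ 25 + 5 = 30, the angle opposite AC is not acute, so the smallest enclosing circle has AC as diameter.
Centre = midpoint of AC = (3, 2), r² = 40/4 = 10.
Centre = (3, 2).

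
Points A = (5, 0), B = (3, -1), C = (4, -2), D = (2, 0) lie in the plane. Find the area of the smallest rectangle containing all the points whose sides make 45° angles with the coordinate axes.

6

In coordinates u = x + y, v = x − y the rectangle is axis-aligned; the map (x,y)→(u,v) scales areas by 2.
u-values: 5, 2, 2, 2; range = 5 − 2 = 3.
v-values: 5, 4, 6, 2; range = 6 − 2 = 4.
Area = (3 × 4) / 2 = 6.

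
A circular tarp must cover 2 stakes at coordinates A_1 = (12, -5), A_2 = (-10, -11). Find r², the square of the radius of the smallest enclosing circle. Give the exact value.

130

The smallest circle enclosing two points has them as diameter endpoints.
Centre = midpoint = (1, -8); r² = |A_1A_2|²/4 = 520/4 = 130.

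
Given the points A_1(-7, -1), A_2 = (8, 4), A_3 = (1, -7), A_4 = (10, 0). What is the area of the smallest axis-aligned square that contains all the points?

The bounding box has width 17 and height 11.
An axis-aligned square enclosing the set must have side ≥ max(width, height).
So the minimum side is max(17, 11) = 17.
Area = 17² = 289.

289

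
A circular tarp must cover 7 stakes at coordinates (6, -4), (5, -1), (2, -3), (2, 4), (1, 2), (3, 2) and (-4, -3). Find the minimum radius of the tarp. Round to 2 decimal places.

The minimum enclosing circle of a finite set is fixed by two of the points (as a diameter) or three (as a circumcircle).
The minimum enclosing circle is determined by three boundary points: (6, -4), (2, 4), (-4, -3).
Their circumcentre is (23/19, -53/38) with r² = 42925/1444.
The farthest remaining point (3, 2) is at distance² 21265/1444 ≤ 42925/1444.
r = √(42925/1444) ≈ 5.45.

5.45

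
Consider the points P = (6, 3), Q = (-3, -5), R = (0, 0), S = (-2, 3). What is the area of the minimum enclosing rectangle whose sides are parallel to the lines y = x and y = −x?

68

In coordinates u = x + y, v = x − y the rectangle is axis-aligned; the map (x,y)→(u,v) scales areas by 2.
u-values: 9, -8, 0, 1; range = 9 − (-8) = 17.
v-values: 3, 2, 0, -5; range = 3 − (-5) = 8.
Area = (17 × 8) / 2 = 68.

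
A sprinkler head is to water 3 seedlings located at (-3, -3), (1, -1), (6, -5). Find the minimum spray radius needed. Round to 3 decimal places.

Call the three points A, B, C in the order given.
Side lengths²: AB² = 20, AC² = 85, BC² = 41.
Since AC² = 85 ≥ 41 + 20 = 61, the angle opposite AC is not acute, so the smallest enclosing circle has AC as diameter.
Centre = midpoint of AC = (1.5, -4), r² = 85/4 = 21.25.
r = √(21.25) ≈ 4.610.

4.610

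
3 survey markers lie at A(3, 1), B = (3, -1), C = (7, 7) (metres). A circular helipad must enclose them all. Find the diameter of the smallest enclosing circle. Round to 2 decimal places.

Side lengths²: AB² = 4, AC² = 52, BC² = 80.
Since BC² = 80 ≥ 52 + 4 = 56, the angle opposite BC is not acute, so the smallest enclosing circle has BC as diameter.
Centre = midpoint of BC = (5, 3), r² = 80/4 = 20.
Diameter = 2r = 2√20 ≈ 8.94.

8.94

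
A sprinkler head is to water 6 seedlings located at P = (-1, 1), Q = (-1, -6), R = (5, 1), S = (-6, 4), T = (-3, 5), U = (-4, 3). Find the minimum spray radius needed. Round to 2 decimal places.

6.19

The minimum enclosing circle is determined by three boundary points: Q, R, S.
Their circumcentre is (-43/38, 7/38) with r² = 27625/722.
The farthest remaining point T is at distance² 19265/722 ≤ 27625/722.
r = √(27625/722) ≈ 6.19.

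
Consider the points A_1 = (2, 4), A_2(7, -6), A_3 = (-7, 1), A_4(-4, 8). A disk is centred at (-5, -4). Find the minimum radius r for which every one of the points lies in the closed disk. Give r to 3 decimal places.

12.166

The required radius is the distance from (-5, -4) to the farthest point.
Squared distances: 113, 148, 29, 145.
Maximum is 148, attained at A_2.
r = √148 ≈ 12.166.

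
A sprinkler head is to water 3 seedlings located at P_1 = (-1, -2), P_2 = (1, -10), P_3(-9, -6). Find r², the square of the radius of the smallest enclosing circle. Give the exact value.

Side lengths²: P_1P_2² = 68, P_1P_3² = 80, P_2P_3² = 116.
Since P_2P_3² = 116 < 80 + 68 = 148, the triangle is acute, so the smallest enclosing circle is the circumcircle.
Circumcentre = (-32/9, -62/9), r² = 2465/81.

2465/81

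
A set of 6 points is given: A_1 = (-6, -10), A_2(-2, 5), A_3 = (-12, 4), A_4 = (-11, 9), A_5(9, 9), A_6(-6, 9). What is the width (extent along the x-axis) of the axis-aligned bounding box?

21

max x = 9, min x = -12, so width = 21.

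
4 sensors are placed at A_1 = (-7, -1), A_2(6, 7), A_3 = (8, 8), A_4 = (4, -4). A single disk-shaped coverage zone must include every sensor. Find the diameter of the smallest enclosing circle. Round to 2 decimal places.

A smallest enclosing disk is always determined by at most three of the input points on its boundary.
The farthest pair is A_1–A_3 with squared distance 306. The circle on this segment as diameter has centre (0.5, 3.5) and r² = 306/4 = 76.5.
Check A_2: distance² to centre = 42.5 ≤ 76.5, so it lies inside.
All remaining points lie in this disk, and no smaller disk contains both endpoints, so this is the minimum enclosing circle.
Diameter = 2r = 2√(76.5) ≈ 17.49.

17.49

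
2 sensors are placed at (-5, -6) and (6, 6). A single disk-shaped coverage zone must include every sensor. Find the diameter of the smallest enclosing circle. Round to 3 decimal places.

16.279

The smallest circle enclosing two points has them as diameter endpoints.
Centre = midpoint = (0.5, 0); r² = |(-5, -6)−(6, 6)|²/4 = 265/4 = 66.25.
Diameter = 2r = 2√(66.25) ≈ 16.279.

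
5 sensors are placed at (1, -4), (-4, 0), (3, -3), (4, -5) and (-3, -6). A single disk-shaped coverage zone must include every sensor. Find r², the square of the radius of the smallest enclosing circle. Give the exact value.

22.25

The minimum enclosing circle of a finite set is fixed by two of the points (as a diameter) or three (as a circumcircle).
The farthest pair is (-4, 0)–(4, -5) with squared distance 89. The circle on this segment as diameter has centre (0, -2.5) and r² = 89/4 = 22.25.
Check (1, -4): distance² to centre = 3.25 ≤ 22.25, so it lies inside.
All remaining points lie in this disk, and no smaller disk contains both endpoints, so this is the minimum enclosing circle.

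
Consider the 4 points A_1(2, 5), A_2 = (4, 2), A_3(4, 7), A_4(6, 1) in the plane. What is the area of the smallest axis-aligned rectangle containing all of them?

24

x ranges over [2, 6], width 4.
y ranges over [1, 7], height 6.
Area = 4 × 6 = 24.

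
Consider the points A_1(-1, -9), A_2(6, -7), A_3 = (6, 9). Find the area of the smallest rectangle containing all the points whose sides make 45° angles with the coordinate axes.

In coordinates u = x + y, v = x − y the rectangle is axis-aligned; the map (x,y)→(u,v) scales areas by 2.
u-values: -10, -1, 15; range = 15 − (-10) = 25.
v-values: 8, 13, -3; range = 13 − (-3) = 16.
Area = (25 × 16) / 2 = 200.

200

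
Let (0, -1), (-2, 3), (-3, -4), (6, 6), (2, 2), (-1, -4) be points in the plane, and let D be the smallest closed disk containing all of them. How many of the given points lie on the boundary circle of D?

2

The farthest pair is (-3, -4)–(6, 6) with squared distance 181. The circle on this segment as diameter has centre (1.5, 1) and r² = 181/4 = 45.25.
Check (0, -1): distance² to centre = 6.25 ≤ 45.25, so it lies inside.
All remaining points lie in this disk, and no smaller disk contains both endpoints, so this is the minimum enclosing circle.
The points at distance exactly r from the centre are (-3, -4), (6, 6) — 2 points.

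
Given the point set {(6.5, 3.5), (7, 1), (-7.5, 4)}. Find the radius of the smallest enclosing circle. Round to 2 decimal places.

7.40

Call the three points A, B, C in the order given.
Side lengths²: AB² = 6.5, AC² = 196.25, BC² = 219.25.
Since BC² = 219.25 ≥ 196.25 + 6.5 = 202.75, the angle opposite BC is not acute, so the smallest enclosing circle has BC as diameter.
Centre = midpoint of BC = (-0.25, 2.5), r² = 219.25/4 = 54.8125.
r = √(54.8125) ≈ 7.40.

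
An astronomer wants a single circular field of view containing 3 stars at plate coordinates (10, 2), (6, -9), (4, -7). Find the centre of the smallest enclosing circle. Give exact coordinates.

(8, -3.5)

Call the three points A, B, C in the order given.
Side lengths²: AB² = 137, AC² = 117, BC² = 8.
Since AB² = 137 ≥ 117 + 8 = 125, the angle opposite AB is not acute, so the smallest enclosing circle has AB as diameter.
Centre = midpoint of AB = (8, -3.5), r² = 137/4 = 34.25.
Centre = (8, -3.5).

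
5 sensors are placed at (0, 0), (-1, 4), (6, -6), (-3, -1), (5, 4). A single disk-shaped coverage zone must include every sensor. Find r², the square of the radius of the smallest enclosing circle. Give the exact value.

By Welzl's lemma the MEC is supported by two points (diametrically opposite) or three points (on a circumcircle).
The farthest pair is (-1, 4)–(6, -6) with squared distance 149. The circle on this segment as diameter has centre (2.5, -1) and r² = 149/4 = 37.25.
Check (0, 0): distance² to centre = 7.25 ≤ 37.25, so it lies inside.
All remaining points lie in this disk, and no smaller disk contains both endpoints, so this is the minimum enclosing circle.

37.25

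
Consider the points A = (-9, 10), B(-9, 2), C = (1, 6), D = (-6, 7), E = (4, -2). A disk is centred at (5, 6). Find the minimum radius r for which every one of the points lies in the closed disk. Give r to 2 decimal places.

The required radius is the distance from (5, 6) to the farthest point.
Squared distances: 212, 212, 16, 122, 65.
Maximum is 212, attained at A.
r = √212 ≈ 14.56.

14.56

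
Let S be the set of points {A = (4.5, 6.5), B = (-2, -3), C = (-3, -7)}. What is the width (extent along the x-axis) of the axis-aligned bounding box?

7.5

max x = 4.5, min x = -3, so width = 7.5.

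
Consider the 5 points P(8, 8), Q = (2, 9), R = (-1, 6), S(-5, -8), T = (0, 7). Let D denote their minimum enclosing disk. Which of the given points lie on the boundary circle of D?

P, S

A smallest enclosing disk is always determined by at most three of the input points on its boundary.
The farthest pair is P–S with squared distance 425. The circle on this segment as diameter has centre (1.5, 0) and r² = 425/4 = 106.25.
Check Q: distance² to centre = 81.25 ≤ 106.25, so it lies inside.
All remaining points lie in this disk, and no smaller disk contains both endpoints, so this is the minimum enclosing circle.
The points at distance exactly r from the centre are P, S — 2 points.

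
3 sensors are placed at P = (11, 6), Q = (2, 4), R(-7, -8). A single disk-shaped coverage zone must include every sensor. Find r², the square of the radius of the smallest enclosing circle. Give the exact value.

130

Side lengths²: PQ² = 85, PR² = 520, QR² = 225.
Since PR² = 520 ≥ 225 + 85 = 310, the angle opposite PR is not acute, so the smallest enclosing circle has PR as diameter.
Centre = midpoint of PR = (2, -1), r² = 520/4 = 130.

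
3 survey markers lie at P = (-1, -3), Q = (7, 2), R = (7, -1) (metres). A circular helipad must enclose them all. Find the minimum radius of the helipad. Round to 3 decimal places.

Side lengths²: PQ² = 89, PR² = 68, QR² = 9.
Since PQ² = 89 ≥ 68 + 9 = 77, the angle opposite PQ is not acute, so the smallest enclosing circle has PQ as diameter.
Centre = midpoint of PQ = (3, -0.5), r² = 89/4 = 22.25.
r = √(22.25) ≈ 4.717.

4.717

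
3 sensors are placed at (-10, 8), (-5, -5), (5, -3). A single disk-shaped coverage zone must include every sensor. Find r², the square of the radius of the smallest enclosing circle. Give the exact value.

86.5

Call the three points A, B, C in the order given.
Side lengths²: AB² = 194, AC² = 346, BC² = 104.
Since AC² = 346 ≥ 194 + 104 = 298, the angle opposite AC is not acute, so the smallest enclosing circle has AC as diameter.
Centre = midpoint of AC = (-2.5, 2.5), r² = 346/4 = 86.5.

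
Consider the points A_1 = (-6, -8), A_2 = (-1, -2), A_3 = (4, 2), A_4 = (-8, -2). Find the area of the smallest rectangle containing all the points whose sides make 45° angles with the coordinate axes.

80

In coordinates u = x + y, v = x − y the rectangle is axis-aligned; the map (x,y)→(u,v) scales areas by 2.
u-values: -14, -3, 6, -10; range = 6 − (-14) = 20.
v-values: 2, 1, 2, -6; range = 2 − (-6) = 8.
Area = (20 × 8) / 2 = 80.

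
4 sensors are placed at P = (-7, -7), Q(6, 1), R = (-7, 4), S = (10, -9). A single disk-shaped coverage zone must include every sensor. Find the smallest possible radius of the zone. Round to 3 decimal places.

The minimum enclosing circle of a finite set is fixed by two of the points (as a diameter) or three (as a circumcircle).
The farthest pair is R–S with squared distance 458. The circle on this segment as diameter has centre (1.5, -2.5) and r² = 458/4 = 114.5.
Check P: distance² to centre = 92.5 ≤ 114.5, so it lies inside.
All remaining points lie in this disk, and no smaller disk contains both endpoints, so this is the minimum enclosing circle.
r = √(114.5) ≈ 10.700.

10.700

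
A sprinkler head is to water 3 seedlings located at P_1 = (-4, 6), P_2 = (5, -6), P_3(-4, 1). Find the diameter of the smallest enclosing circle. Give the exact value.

15

Side lengths²: P_1P_2² = 225, P_1P_3² = 25, P_2P_3² = 130.
Since P_1P_2² = 225 ≥ 130 + 25 = 155, the angle opposite P_1P_2 is not acute, so the smallest enclosing circle has P_1P_2 as diameter.
Centre = midpoint of P_1P_2 = (0.5, 0), r² = 225/4 = 56.25.
Diameter = 2r = 2√(56.25) = 15.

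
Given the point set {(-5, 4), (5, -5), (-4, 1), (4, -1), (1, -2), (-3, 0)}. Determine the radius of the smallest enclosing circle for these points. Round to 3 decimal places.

A smallest enclosing disk is always determined by at most three of the input points on its boundary.
The farthest pair is (-5, 4)–(5, -5) with squared distance 181. The circle on this segment as diameter has centre (0, -0.5) and r² = 181/4 = 45.25.
Check (-4, 1): distance² to centre = 18.25 ≤ 45.25, so it lies inside.
All remaining points lie in this disk, and no smaller disk contains both endpoints, so this is the minimum enclosing circle.
r = √(45.25) ≈ 6.727.

6.727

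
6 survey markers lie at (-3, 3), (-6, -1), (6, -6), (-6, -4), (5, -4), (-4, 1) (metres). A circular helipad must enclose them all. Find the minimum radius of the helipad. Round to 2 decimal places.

The minimum enclosing circle is determined by three boundary points: (-3, 3), (-6, -1), (6, -6).
Their circumcentre is (5/14, -37/14) with r² = 4225/98.
The farthest remaining point (-6, -4) is at distance² 4141/98 ≤ 4225/98.
r = √(4225/98) ≈ 6.57.

6.57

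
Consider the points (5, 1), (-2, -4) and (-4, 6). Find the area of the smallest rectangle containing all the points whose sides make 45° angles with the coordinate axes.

84

In coordinates u = x + y, v = x − y the rectangle is axis-aligned; the map (x,y)→(u,v) scales areas by 2.
u-values: 6, -6, 2; range = 6 − (-6) = 12.
v-values: 4, 2, -10; range = 4 − (-10) = 14.
Area = (12 × 14) / 2 = 84.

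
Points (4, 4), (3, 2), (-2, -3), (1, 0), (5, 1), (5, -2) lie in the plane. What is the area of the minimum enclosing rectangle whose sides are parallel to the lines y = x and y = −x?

In coordinates u = x + y, v = x − y the rectangle is axis-aligned; the map (x,y)→(u,v) scales areas by 2.
u-values: 8, 5, -5, 1, 6, 3; range = 8 − (-5) = 13.
v-values: 0, 1, 1, 1, 4, 7; range = 7 − 0 = 7.
Area = (13 × 7) / 2 = 45.5.

45.5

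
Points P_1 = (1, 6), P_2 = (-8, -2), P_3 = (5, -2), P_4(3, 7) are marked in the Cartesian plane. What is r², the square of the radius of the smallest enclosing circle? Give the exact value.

8585/162

The minimum enclosing circle is determined by three boundary points: P_2, P_3, P_4.
Their circumcentre is (-1.5, 23/18) with r² = 8585/162.
The farthest remaining point P_1 is at distance² 4625/162 ≤ 8585/162.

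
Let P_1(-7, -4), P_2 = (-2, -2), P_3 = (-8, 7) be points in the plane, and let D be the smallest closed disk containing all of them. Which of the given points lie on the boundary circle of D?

Side lengths²: P_1P_2² = 29, P_1P_3² = 122, P_2P_3² = 117.
Since P_1P_3² = 122 < 117 + 29 = 146, the triangle is acute, so the smallest enclosing circle is the circumcircle.
Circumcentre = (-241/38, 61/38), r² = 22997/722.
The points at distance exactly r from the centre are P_1, P_2, P_3 — 3 points.

P_1, P_2, P_3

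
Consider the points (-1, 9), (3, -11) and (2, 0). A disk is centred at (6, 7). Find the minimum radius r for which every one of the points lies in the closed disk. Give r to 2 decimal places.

The required radius is the distance from (6, 7) to the farthest point.
Squared distances: 53, 333, 65.
Maximum is 333, attained at (3, -11).
r = √333 ≈ 18.25.

18.25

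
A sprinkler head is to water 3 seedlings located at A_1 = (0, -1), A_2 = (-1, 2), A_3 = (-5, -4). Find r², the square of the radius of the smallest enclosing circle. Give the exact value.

Side lengths²: A_1A_2² = 10, A_1A_3² = 34, A_2A_3² = 52.
Since A_2A_3² = 52 ≥ 34 + 10 = 44, the angle opposite A_2A_3 is not acute, so the smallest enclosing circle has A_2A_3 as diameter.
Centre = midpoint of A_2A_3 = (-3, -1), r² = 52/4 = 13.

13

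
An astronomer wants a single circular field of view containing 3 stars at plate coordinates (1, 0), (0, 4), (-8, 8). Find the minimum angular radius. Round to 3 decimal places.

Call the three points A, B, C in the order given.
Side lengths²: AB² = 17, AC² = 145, BC² = 80.
Since AC² = 145 ≥ 80 + 17 = 97, the angle opposite AC is not acute, so the smallest enclosing circle has AC as diameter.
Centre = midpoint of AC = (-3.5, 4), r² = 145/4 = 36.25.
r = √(36.25) ≈ 6.021.

6.021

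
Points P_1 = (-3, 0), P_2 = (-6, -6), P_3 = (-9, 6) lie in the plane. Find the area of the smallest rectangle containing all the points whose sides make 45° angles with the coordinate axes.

In coordinates u = x + y, v = x − y the rectangle is axis-aligned; the map (x,y)→(u,v) scales areas by 2.
u-values: -3, -12, -3; range = -3 − (-12) = 9.
v-values: -3, 0, -15; range = 0 − (-15) = 15.
Area = (9 × 15) / 2 = 67.5.

67.5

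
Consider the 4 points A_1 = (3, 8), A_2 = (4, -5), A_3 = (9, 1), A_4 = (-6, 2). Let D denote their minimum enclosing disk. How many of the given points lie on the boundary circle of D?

By Welzl's lemma the MEC is supported by two points (diametrically opposite) or three points (on a circumcircle).
The farthest pair is A_3–A_4 with squared distance 226. The circle on this segment as diameter has centre (1.5, 1.5) and r² = 226/4 = 56.5.
Check A_1: distance² to centre = 44.5 ≤ 56.5, so it lies inside.
All remaining points lie in this disk, and no smaller disk contains both endpoints, so this is the minimum enclosing circle.
The points at distance exactly r from the centre are A_3, A_4 — 2 points.

2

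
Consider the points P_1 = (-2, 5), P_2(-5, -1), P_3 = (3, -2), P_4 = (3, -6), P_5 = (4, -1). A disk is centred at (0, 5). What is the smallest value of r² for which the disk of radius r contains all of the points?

The required radius is the distance from (0, 5) to the farthest point.
Squared distances: 4, 61, 58, 130, 52.
Maximum is 130, attained at P_4.

130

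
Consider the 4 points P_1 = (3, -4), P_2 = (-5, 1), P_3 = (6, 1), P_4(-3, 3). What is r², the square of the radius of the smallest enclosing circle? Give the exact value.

By Welzl's lemma the MEC is supported by two points (diametrically opposite) or three points (on a circumcircle).
The minimum enclosing circle is determined by three boundary points: P_1, P_2, P_3.
Their circumcentre is (0.5, 0.9) with r² = 30.26.
The farthest remaining point P_4 is at distance² 16.66 ≤ 30.26.

30.26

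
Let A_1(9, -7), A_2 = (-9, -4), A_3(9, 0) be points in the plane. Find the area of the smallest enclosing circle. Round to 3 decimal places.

Side lengths²: A_1A_2² = 333, A_1A_3² = 49, A_2A_3² = 340.
Since A_2A_3² = 340 < 333 + 49 = 382, the triangle is acute, so the smallest enclosing circle is the circumcircle.
Circumcentre = (1/3, -3.5), r² = 3145/36.
Area = π·r² = π·3145/36 ≈ 274.453.

274.453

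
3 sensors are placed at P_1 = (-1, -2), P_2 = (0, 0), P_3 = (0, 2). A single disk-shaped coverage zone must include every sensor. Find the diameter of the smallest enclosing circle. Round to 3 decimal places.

4.123

Side lengths²: P_1P_2² = 5, P_1P_3² = 17, P_2P_3² = 4.
Since P_1P_3² = 17 ≥ 5 + 4 = 9, the angle opposite P_1P_3 is not acute, so the smallest enclosing circle has P_1P_3 as diameter.
Centre = midpoint of P_1P_3 = (-0.5, 0), r² = 17/4 = 4.25.
Diameter = 2r = 2√(4.25) ≈ 4.123.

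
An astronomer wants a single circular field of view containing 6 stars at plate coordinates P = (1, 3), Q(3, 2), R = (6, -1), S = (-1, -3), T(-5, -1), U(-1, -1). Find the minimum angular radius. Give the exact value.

5.5

The minimum enclosing circle of a finite set is fixed by two of the points (as a diameter) or three (as a circumcircle).
The farthest pair is R–T with squared distance 121. The circle on this segment as diameter has centre (0.5, -1) and r² = 121/4 = 30.25.
Check P: distance² to centre = 16.25 ≤ 30.25, so it lies inside.
All remaining points lie in this disk, and no smaller disk contains both endpoints, so this is the minimum enclosing circle.
r = √(30.25) = 5.5.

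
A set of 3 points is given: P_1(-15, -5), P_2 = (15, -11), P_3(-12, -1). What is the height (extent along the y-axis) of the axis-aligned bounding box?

max y = -1, min y = -11, so height = 10.

10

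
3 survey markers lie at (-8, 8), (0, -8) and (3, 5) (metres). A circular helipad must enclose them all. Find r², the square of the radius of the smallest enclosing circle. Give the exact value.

Call the three points A, B, C in the order given.
Side lengths²: AB² = 320, AC² = 130, BC² = 178.
Since AB² = 320 ≥ 178 + 130 = 308, the angle opposite AB is not acute, so the smallest enclosing circle has AB as diameter.
Centre = midpoint of AB = (-4, 0), r² = 320/4 = 80.

80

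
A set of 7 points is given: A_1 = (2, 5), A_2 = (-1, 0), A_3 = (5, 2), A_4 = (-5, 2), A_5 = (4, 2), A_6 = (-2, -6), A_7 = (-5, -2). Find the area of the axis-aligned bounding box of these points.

110

x ranges over [-5, 5], width 10.
y ranges over [-6, 5], height 11.
Area = 10 × 11 = 110.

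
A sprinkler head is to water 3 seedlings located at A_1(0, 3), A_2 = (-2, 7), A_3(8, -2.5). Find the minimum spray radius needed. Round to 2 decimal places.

6.90

Side lengths²: A_1A_2² = 20, A_1A_3² = 94.25, A_2A_3² = 190.25.
Since A_2A_3² = 190.25 ≥ 94.25 + 20 = 114.25, the angle opposite A_2A_3 is not acute, so the smallest enclosing circle has A_2A_3 as diameter.
Centre = midpoint of A_2A_3 = (3, 2.25), r² = 190.25/4 = 47.5625.
r = √(47.5625) ≈ 6.90.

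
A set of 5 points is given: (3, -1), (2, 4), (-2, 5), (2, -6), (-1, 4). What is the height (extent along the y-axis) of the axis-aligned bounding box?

11

max y = 5, min y = -6, so height = 11.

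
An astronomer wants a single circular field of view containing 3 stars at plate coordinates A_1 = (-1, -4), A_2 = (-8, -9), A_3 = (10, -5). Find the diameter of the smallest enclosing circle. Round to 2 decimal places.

18.44

Side lengths²: A_1A_2² = 74, A_1A_3² = 122, A_2A_3² = 340.
Since A_2A_3² = 340 ≥ 122 + 74 = 196, the angle opposite A_2A_3 is not acute, so the smallest enclosing circle has A_2A_3 as diameter.
Centre = midpoint of A_2A_3 = (1, -7), r² = 340/4 = 85.
Diameter = 2r = 2√85 ≈ 18.44.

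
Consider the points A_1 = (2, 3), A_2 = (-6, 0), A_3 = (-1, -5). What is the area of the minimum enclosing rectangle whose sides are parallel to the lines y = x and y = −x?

55

In coordinates u = x + y, v = x − y the rectangle is axis-aligned; the map (x,y)→(u,v) scales areas by 2.
u-values: 5, -6, -6; range = 5 − (-6) = 11.
v-values: -1, -6, 4; range = 4 − (-6) = 10.
Area = (11 × 10) / 2 = 55.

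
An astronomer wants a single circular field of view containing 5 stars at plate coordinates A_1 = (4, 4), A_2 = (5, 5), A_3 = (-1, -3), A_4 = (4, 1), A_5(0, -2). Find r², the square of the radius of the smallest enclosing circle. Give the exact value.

The minimum enclosing circle of a finite set is fixed by two of the points (as a diameter) or three (as a circumcircle).
The farthest pair is A_2–A_3 with squared distance 100. The circle on this segment as diameter has centre (2, 1) and r² = 100/4 = 25.
Check A_1: distance² to centre = 13 ≤ 25, so it lies inside.
All remaining points lie in this disk, and no smaller disk contains both endpoints, so this is the minimum enclosing circle.

25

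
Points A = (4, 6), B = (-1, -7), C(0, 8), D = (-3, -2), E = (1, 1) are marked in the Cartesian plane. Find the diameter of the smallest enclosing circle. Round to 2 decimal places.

The minimum enclosing circle of a finite set is fixed by two of the points (as a diameter) or three (as a circumcircle).
The farthest pair is B–C with squared distance 226. The circle on this segment as diameter has centre (-0.5, 0.5) and r² = 226/4 = 56.5.
Check A: distance² to centre = 50.5 ≤ 56.5, so it lies inside.
All remaining points lie in this disk, and no smaller disk contains both endpoints, so this is the minimum enclosing circle.
Diameter = 2r = 2√(56.5) ≈ 15.03.

15.03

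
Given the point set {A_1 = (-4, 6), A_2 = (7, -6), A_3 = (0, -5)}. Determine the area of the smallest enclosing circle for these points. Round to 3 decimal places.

Side lengths²: A_1A_2² = 265, A_1A_3² = 137, A_2A_3² = 50.
Since A_1A_2² = 265 ≥ 137 + 50 = 187, the angle opposite A_1A_2 is not acute, so the smallest enclosing circle has A_1A_2 as diameter.
Centre = midpoint of A_1A_2 = (1.5, 0), r² = 265/4 = 66.25.
Area = π·r² = π·66.25 ≈ 208.131.

208.131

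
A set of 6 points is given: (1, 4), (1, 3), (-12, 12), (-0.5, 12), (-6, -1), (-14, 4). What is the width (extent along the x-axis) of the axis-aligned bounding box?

max x = 1, min x = -14, so width = 15.

15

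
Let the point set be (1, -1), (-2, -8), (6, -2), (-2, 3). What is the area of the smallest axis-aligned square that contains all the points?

121

The bounding box has width 8 and height 11.
An axis-aligned square enclosing the set must have side ≥ max(width, height).
So the minimum side is max(8, 11) = 11.
Area = 11² = 121.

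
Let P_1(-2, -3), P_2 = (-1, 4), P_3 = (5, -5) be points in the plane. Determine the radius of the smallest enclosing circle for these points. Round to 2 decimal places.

5.41

Side lengths²: P_1P_2² = 50, P_1P_3² = 53, P_2P_3² = 117.
Since P_2P_3² = 117 ≥ 53 + 50 = 103, the angle opposite P_2P_3 is not acute, so the smallest enclosing circle has P_2P_3 as diameter.
Centre = midpoint of P_2P_3 = (2, -0.5), r² = 117/4 = 29.25.
r = √(29.25) ≈ 5.41.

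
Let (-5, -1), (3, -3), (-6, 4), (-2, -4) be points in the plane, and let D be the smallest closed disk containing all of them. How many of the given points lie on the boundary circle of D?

The minimum enclosing circle of a finite set is fixed by two of the points (as a diameter) or three (as a circumcircle).
The farthest pair is (3, -3)–(-6, 4) with squared distance 130. The circle on this segment as diameter has centre (-1.5, 0.5) and r² = 130/4 = 32.5.
Check (-5, -1): distance² to centre = 14.5 ≤ 32.5, so it lies inside.
All remaining points lie in this disk, and no smaller disk contains both endpoints, so this is the minimum enclosing circle.
The points at distance exactly r from the centre are (3, -3), (-6, 4) — 2 points.

2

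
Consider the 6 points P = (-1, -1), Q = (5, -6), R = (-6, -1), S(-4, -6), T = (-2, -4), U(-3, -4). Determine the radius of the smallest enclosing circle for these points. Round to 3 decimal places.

6.042

By Welzl's lemma the MEC is supported by two points (diametrically opposite) or three points (on a circumcircle).
The farthest pair is Q–R with squared distance 146. The circle on this segment as diameter has centre (-0.5, -3.5) and r² = 146/4 = 36.5.
Check P: distance² to centre = 6.5 ≤ 36.5, so it lies inside.
All remaining points lie in this disk, and no smaller disk contains both endpoints, so this is the minimum enclosing circle.
r = √(36.5) ≈ 6.042.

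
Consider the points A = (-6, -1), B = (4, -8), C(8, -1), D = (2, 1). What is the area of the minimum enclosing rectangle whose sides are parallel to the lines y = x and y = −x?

In coordinates u = x + y, v = x − y the rectangle is axis-aligned; the map (x,y)→(u,v) scales areas by 2.
u-values: -7, -4, 7, 3; range = 7 − (-7) = 14.
v-values: -5, 12, 9, 1; range = 12 − (-5) = 17.
Area = (14 × 17) / 2 = 119.

119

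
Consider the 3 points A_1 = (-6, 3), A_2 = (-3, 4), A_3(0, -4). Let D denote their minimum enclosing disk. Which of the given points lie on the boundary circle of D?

A_1, A_3

Side lengths²: A_1A_2² = 10, A_1A_3² = 85, A_2A_3² = 73.
Since A_1A_3² = 85 ≥ 73 + 10 = 83, the angle opposite A_1A_3 is not acute, so the smallest enclosing circle has A_1A_3 as diameter.
Centre = midpoint of A_1A_3 = (-3, -0.5), r² = 85/4 = 21.25.
The points at distance exactly r from the centre are A_1, A_3 — 2 points.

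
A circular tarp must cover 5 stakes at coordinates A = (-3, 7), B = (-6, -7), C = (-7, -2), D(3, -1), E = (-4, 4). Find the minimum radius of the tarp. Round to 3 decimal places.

7.170

The minimum enclosing circle of a finite set is fixed by two of the points (as a diameter) or three (as a circumcircle).
The minimum enclosing circle is determined by three boundary points: A, B, D.
Their circumcentre is (-37/9, -1/12) with r² = 66625/1296.
The farthest remaining point E is at distance² 21625/1296 ≤ 66625/1296.
r = √(66625/1296) ≈ 7.170.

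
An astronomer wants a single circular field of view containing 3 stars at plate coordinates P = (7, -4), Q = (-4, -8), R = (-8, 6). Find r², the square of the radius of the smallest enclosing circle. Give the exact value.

Side lengths²: PQ² = 137, PR² = 325, QR² = 212.
Since PR² = 325 < 212 + 137 = 349, the triangle is acute, so the smallest enclosing circle is the circumcircle.
Circumcentre = (-29/34, 8/17), r² = 94393/1156.

94393/1156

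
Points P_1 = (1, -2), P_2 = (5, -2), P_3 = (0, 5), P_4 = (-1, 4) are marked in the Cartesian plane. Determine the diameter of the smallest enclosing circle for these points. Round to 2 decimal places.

8.60

The minimum enclosing circle of a finite set is fixed by two of the points (as a diameter) or three (as a circumcircle).
The farthest pair is P_2–P_3 with squared distance 74. The circle on this segment as diameter has centre (2.5, 1.5) and r² = 74/4 = 18.5.
Check P_1: distance² to centre = 14.5 ≤ 18.5, so it lies inside.
All remaining points lie in this disk, and no smaller disk contains both endpoints, so this is the minimum enclosing circle.
Diameter = 2r = 2√(18.5) ≈ 8.60.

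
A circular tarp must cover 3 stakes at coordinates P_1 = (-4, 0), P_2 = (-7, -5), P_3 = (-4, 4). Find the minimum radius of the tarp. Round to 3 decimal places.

Side lengths²: P_1P_2² = 34, P_1P_3² = 16, P_2P_3² = 90.
Since P_2P_3² = 90 ≥ 34 + 16 = 50, the angle opposite P_2P_3 is not acute, so the smallest enclosing circle has P_2P_3 as diameter.
Centre = midpoint of P_2P_3 = (-5.5, -0.5), r² = 90/4 = 22.5.
r = √(22.5) ≈ 4.743.

4.743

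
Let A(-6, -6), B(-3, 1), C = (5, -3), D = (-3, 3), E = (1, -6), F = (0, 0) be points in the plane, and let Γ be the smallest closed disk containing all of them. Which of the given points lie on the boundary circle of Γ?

The minimum enclosing circle of a finite set is fixed by two of the points (as a diameter) or three (as a circumcircle).
The minimum enclosing circle is determined by three boundary points: A, C, D.
Their circumcentre is (-1, -8/3) with r² = 325/9.
The farthest remaining point B is at distance² 157/9 ≤ 325/9.
The points at distance exactly r from the centre are A, C, D — 3 points.

A, C, D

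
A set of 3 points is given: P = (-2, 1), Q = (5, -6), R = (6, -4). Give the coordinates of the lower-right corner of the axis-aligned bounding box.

(6, -6)

x-range [-2, 6], y-range [-6, 1].
The lower-right corner is (6, -6).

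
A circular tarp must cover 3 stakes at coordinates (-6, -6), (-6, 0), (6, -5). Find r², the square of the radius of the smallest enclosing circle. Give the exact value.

Call the three points A, B, C in the order given.
Side lengths²: AB² = 36, AC² = 145, BC² = 169.
Since BC² = 169 < 145 + 36 = 181, the triangle is acute, so the smallest enclosing circle is the circumcircle.
Circumcentre = (-5/24, -3), r² = 24505/576.

24505/576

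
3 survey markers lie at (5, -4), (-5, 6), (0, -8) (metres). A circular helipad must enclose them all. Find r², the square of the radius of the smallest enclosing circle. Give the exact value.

9061/162

Call the three points A, B, C in the order given.
Side lengths²: AB² = 200, AC² = 41, BC² = 221.
Since BC² = 221 < 200 + 41 = 241, the triangle is acute, so the smallest enclosing circle is the circumcircle.
Circumcentre = (-31/18, -13/18), r² = 9061/162.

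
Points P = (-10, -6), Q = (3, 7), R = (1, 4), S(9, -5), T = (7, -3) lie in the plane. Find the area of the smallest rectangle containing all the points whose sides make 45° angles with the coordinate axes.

234

In coordinates u = x + y, v = x − y the rectangle is axis-aligned; the map (x,y)→(u,v) scales areas by 2.
u-values: -16, 10, 5, 4, 4; range = 10 − (-16) = 26.
v-values: -4, -4, -3, 14, 10; range = 14 − (-4) = 18.
Area = (26 × 18) / 2 = 234.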